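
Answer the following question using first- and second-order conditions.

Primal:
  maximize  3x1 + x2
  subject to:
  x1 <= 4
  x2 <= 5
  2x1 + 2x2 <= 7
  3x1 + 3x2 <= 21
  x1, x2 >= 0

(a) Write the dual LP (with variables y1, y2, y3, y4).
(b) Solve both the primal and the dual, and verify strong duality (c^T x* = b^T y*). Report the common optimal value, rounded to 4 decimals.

The standard primal-dual pair for 'max c^T x s.t. A x <= b, x >= 0' is:
  Dual:  min b^T y  s.t.  A^T y >= c,  y >= 0.

So the dual LP is:
  minimize  4y1 + 5y2 + 7y3 + 21y4
  subject to:
    y1 + 2y3 + 3y4 >= 3
    y2 + 2y3 + 3y4 >= 1
    y1, y2, y3, y4 >= 0

Solving the primal: x* = (3.5, 0).
  primal value c^T x* = 10.5.
Solving the dual: y* = (0, 0, 1.5, 0).
  dual value b^T y* = 10.5.
Strong duality: c^T x* = b^T y*. Confirmed.

10.5


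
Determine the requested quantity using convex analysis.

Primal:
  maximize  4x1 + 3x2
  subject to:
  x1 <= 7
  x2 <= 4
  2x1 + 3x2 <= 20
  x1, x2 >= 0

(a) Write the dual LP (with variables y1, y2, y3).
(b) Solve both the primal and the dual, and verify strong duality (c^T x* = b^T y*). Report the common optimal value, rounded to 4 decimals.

The standard primal-dual pair for 'max c^T x s.t. A x <= b, x >= 0' is:
  Dual:  min b^T y  s.t.  A^T y >= c,  y >= 0.

So the dual LP is:
  minimize  7y1 + 4y2 + 20y3
  subject to:
    y1 + 2y3 >= 4
    y2 + 3y3 >= 3
    y1, y2, y3 >= 0

Solving the primal: x* = (7, 2).
  primal value c^T x* = 34.
Solving the dual: y* = (2, 0, 1).
  dual value b^T y* = 34.
Strong duality: c^T x* = b^T y*. Confirmed.

34


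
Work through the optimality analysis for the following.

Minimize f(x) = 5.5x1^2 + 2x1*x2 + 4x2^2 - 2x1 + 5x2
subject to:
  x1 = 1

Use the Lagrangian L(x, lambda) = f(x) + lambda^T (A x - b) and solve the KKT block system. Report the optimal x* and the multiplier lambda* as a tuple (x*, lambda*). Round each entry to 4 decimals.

Form the Lagrangian:
  L(x, lambda) = (1/2) x^T Q x + c^T x + lambda^T (A x - b)
Stationarity (grad_x L = 0): Q x + c + A^T lambda = 0.
Primal feasibility: A x = b.

This gives the KKT block system:
  [ Q   A^T ] [ x     ]   [-c ]
  [ A    0  ] [ lambda ] = [ b ]

Solving the linear system:
  x*      = (1, -0.875)
  lambda* = (-7.25)
  f(x*)   = 0.4375

x* = (1, -0.875), lambda* = (-7.25)


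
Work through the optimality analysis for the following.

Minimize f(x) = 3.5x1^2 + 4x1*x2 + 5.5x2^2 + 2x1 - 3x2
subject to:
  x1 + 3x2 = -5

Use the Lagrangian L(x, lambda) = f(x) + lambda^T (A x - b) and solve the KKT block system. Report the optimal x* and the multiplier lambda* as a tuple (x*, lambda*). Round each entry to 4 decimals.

Form the Lagrangian:
  L(x, lambda) = (1/2) x^T Q x + c^T x + lambda^T (A x - b)
Stationarity (grad_x L = 0): Q x + c + A^T lambda = 0.
Primal feasibility: A x = b.

This gives the KKT block system:
  [ Q   A^T ] [ x     ]   [-c ]
  [ A    0  ] [ lambda ] = [ b ]

Solving the linear system:
  x*      = (-0.44, -1.52)
  lambda* = (7.16)
  f(x*)   = 19.74

x* = (-0.44, -1.52), lambda* = (7.16)


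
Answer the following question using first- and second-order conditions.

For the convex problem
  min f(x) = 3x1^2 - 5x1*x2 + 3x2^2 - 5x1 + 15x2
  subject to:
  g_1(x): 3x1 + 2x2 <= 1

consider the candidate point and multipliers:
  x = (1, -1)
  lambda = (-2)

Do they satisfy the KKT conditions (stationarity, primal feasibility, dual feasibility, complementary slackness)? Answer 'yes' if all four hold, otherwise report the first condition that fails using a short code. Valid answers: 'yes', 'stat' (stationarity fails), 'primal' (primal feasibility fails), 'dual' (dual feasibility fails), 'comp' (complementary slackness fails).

Gradient of f: grad f(x) = Q x + c = (6, 4)
Constraint values g_i(x) = a_i^T x - b_i:
  g_1((1, -1)) = 0
Stationarity residual: grad f(x) + sum_i lambda_i a_i = (0, 0)
  -> stationarity OK
Primal feasibility (all g_i <= 0): OK
Dual feasibility (all lambda_i >= 0): FAILS
Complementary slackness (lambda_i * g_i(x) = 0 for all i): OK

Verdict: the first failing condition is dual_feasibility -> dual.

dual


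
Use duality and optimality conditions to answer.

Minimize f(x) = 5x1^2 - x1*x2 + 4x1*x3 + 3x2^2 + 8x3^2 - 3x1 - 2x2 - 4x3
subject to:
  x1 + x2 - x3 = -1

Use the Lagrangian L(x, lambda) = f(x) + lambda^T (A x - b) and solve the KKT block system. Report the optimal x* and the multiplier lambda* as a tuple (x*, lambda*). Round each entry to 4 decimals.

Form the Lagrangian:
  L(x, lambda) = (1/2) x^T Q x + c^T x + lambda^T (A x - b)
Stationarity (grad_x L = 0): Q x + c + A^T lambda = 0.
Primal feasibility: A x = b.

This gives the KKT block system:
  [ Q   A^T ] [ x     ]   [-c ]
  [ A    0  ] [ lambda ] = [ b ]

Solving the linear system:
  x*      = (-0.2481, -0.2403, 0.5116)
  lambda* = (3.1938)
  f(x*)   = 1.186

x* = (-0.2481, -0.2403, 0.5116), lambda* = (3.1938)


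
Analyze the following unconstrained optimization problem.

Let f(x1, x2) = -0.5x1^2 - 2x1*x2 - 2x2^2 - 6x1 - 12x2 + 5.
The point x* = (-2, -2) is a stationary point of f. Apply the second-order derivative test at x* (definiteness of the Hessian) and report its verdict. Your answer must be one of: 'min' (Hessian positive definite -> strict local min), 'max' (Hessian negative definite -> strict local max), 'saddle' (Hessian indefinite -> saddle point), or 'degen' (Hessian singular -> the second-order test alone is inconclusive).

Compute the Hessian H = grad^2 f:
  H = [[-1, -2], [-2, -4]]
Verify stationarity: grad f(x*) = H x* + g = (0, 0).
Eigenvalues of H: -5, 0.
H has a zero eigenvalue (singular; negative semidefinite but not definite), so H is neither positive definite, negative definite, nor indefinite. The second-order test alone is inconclusive -> degen.
(Indeed, f is constant along the null direction of H through x*, so x* is not a strict local extremum.)

degen


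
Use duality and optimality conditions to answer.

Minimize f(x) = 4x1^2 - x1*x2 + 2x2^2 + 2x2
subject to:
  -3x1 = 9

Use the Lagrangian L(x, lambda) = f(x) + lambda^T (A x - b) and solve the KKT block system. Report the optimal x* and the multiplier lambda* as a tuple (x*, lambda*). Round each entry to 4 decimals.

Form the Lagrangian:
  L(x, lambda) = (1/2) x^T Q x + c^T x + lambda^T (A x - b)
Stationarity (grad_x L = 0): Q x + c + A^T lambda = 0.
Primal feasibility: A x = b.

This gives the KKT block system:
  [ Q   A^T ] [ x     ]   [-c ]
  [ A    0  ] [ lambda ] = [ b ]

Solving the linear system:
  x*      = (-3, -1.25)
  lambda* = (-7.5833)
  f(x*)   = 32.875

x* = (-3, -1.25), lambda* = (-7.5833)


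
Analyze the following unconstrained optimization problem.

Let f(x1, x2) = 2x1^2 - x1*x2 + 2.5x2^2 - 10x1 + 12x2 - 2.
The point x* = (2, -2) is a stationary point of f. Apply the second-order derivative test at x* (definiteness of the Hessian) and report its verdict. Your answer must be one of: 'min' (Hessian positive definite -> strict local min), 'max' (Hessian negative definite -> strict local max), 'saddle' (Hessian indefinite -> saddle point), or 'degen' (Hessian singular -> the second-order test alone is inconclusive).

Compute the Hessian H = grad^2 f:
  H = [[4, -1], [-1, 5]]
Verify stationarity: grad f(x*) = H x* + g = (0, 0).
Eigenvalues of H: 3.382, 5.618.
Both eigenvalues > 0, so H is positive definite -> x* is a strict local min.

min


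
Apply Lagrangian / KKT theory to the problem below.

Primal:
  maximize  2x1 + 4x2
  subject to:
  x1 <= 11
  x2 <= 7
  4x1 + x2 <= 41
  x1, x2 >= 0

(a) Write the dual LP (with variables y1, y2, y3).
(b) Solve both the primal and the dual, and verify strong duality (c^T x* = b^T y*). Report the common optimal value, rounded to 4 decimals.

The standard primal-dual pair for 'max c^T x s.t. A x <= b, x >= 0' is:
  Dual:  min b^T y  s.t.  A^T y >= c,  y >= 0.

So the dual LP is:
  minimize  11y1 + 7y2 + 41y3
  subject to:
    y1 + 4y3 >= 2
    y2 + y3 >= 4
    y1, y2, y3 >= 0

Solving the primal: x* = (8.5, 7).
  primal value c^T x* = 45.
Solving the dual: y* = (0, 3.5, 0.5).
  dual value b^T y* = 45.
Strong duality: c^T x* = b^T y*. Confirmed.

45


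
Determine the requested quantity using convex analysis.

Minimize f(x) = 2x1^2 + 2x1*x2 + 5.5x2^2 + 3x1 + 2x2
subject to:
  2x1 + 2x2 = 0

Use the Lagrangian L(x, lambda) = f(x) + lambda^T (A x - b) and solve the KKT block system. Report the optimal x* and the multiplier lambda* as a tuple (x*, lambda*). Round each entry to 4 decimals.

Form the Lagrangian:
  L(x, lambda) = (1/2) x^T Q x + c^T x + lambda^T (A x - b)
Stationarity (grad_x L = 0): Q x + c + A^T lambda = 0.
Primal feasibility: A x = b.

This gives the KKT block system:
  [ Q   A^T ] [ x     ]   [-c ]
  [ A    0  ] [ lambda ] = [ b ]

Solving the linear system:
  x*      = (-0.0909, 0.0909)
  lambda* = (-1.4091)
  f(x*)   = -0.0455

x* = (-0.0909, 0.0909), lambda* = (-1.4091)


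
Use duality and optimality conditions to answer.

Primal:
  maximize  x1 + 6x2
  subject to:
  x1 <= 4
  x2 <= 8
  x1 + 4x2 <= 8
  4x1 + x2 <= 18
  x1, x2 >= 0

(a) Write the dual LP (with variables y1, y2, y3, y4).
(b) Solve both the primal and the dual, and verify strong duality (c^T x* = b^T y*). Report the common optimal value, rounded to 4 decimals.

The standard primal-dual pair for 'max c^T x s.t. A x <= b, x >= 0' is:
  Dual:  min b^T y  s.t.  A^T y >= c,  y >= 0.

So the dual LP is:
  minimize  4y1 + 8y2 + 8y3 + 18y4
  subject to:
    y1 + y3 + 4y4 >= 1
    y2 + 4y3 + y4 >= 6
    y1, y2, y3, y4 >= 0

Solving the primal: x* = (0, 2).
  primal value c^T x* = 12.
Solving the dual: y* = (0, 0, 1.5, 0).
  dual value b^T y* = 12.
Strong duality: c^T x* = b^T y*. Confirmed.

12


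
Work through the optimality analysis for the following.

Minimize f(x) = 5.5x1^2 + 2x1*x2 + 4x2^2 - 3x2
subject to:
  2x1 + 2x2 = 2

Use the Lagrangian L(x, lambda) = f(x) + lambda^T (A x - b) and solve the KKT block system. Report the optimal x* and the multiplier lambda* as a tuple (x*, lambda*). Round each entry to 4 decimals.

Form the Lagrangian:
  L(x, lambda) = (1/2) x^T Q x + c^T x + lambda^T (A x - b)
Stationarity (grad_x L = 0): Q x + c + A^T lambda = 0.
Primal feasibility: A x = b.

This gives the KKT block system:
  [ Q   A^T ] [ x     ]   [-c ]
  [ A    0  ] [ lambda ] = [ b ]

Solving the linear system:
  x*      = (0.2, 0.8)
  lambda* = (-1.9)
  f(x*)   = 0.7

x* = (0.2, 0.8), lambda* = (-1.9)


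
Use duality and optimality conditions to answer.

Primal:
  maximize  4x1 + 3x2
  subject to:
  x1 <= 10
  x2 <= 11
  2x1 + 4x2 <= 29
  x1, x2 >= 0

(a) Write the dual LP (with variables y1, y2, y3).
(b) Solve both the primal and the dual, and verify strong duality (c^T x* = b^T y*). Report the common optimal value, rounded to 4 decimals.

The standard primal-dual pair for 'max c^T x s.t. A x <= b, x >= 0' is:
  Dual:  min b^T y  s.t.  A^T y >= c,  y >= 0.

So the dual LP is:
  minimize  10y1 + 11y2 + 29y3
  subject to:
    y1 + 2y3 >= 4
    y2 + 4y3 >= 3
    y1, y2, y3 >= 0

Solving the primal: x* = (10, 2.25).
  primal value c^T x* = 46.75.
Solving the dual: y* = (2.5, 0, 0.75).
  dual value b^T y* = 46.75.
Strong duality: c^T x* = b^T y*. Confirmed.

46.75


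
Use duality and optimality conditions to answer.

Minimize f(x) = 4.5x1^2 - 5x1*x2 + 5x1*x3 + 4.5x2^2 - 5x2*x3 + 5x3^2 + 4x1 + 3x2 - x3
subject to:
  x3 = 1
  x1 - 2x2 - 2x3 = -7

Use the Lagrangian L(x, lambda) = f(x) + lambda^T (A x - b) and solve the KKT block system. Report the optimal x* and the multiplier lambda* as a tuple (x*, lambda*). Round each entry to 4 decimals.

Form the Lagrangian:
  L(x, lambda) = (1/2) x^T Q x + c^T x + lambda^T (A x - b)
Stationarity (grad_x L = 0): Q x + c + A^T lambda = 0.
Primal feasibility: A x = b.

This gives the KKT block system:
  [ Q   A^T ] [ x     ]   [-c ]
  [ A    0  ] [ lambda ] = [ b ]

Solving the linear system:
  x*      = (-1.08, 1.96, 1)
  lambda* = (27.24, 10.52)
  f(x*)   = 23.48

x* = (-1.08, 1.96, 1), lambda* = (27.24, 10.52)


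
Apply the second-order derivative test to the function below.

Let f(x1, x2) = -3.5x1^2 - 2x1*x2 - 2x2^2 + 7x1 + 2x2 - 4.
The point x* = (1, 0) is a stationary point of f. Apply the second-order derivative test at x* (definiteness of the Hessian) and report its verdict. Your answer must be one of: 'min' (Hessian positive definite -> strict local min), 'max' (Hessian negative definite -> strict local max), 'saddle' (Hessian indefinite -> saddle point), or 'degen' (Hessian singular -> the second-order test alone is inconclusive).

Compute the Hessian H = grad^2 f:
  H = [[-7, -2], [-2, -4]]
Verify stationarity: grad f(x*) = H x* + g = (0, 0).
Eigenvalues of H: -8, -3.
Both eigenvalues < 0, so H is negative definite -> x* is a strict local max.

max


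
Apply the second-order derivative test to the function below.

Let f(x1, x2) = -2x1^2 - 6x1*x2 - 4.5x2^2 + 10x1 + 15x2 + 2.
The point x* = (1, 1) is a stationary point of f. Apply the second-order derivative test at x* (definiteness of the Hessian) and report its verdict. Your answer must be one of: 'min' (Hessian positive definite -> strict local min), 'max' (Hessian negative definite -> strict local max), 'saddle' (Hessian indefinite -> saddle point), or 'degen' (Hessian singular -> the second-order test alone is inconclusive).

Compute the Hessian H = grad^2 f:
  H = [[-4, -6], [-6, -9]]
Verify stationarity: grad f(x*) = H x* + g = (0, 0).
Eigenvalues of H: -13, 0.
H has a zero eigenvalue (singular; negative semidefinite but not definite), so H is neither positive definite, negative definite, nor indefinite. The second-order test alone is inconclusive -> degen.
(Indeed, f is constant along the null direction of H through x*, so x* is not a strict local extremum.)

degen


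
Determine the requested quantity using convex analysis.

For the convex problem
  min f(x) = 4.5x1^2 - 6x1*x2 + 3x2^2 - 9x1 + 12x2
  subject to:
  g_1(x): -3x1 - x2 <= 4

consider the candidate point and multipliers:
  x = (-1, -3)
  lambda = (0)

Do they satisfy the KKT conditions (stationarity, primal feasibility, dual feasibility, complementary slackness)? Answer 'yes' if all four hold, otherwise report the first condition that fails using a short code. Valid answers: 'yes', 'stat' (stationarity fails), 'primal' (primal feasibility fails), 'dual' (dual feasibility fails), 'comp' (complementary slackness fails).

Gradient of f: grad f(x) = Q x + c = (0, 0)
Constraint values g_i(x) = a_i^T x - b_i:
  g_1((-1, -3)) = 2
Stationarity residual: grad f(x) + sum_i lambda_i a_i = (0, 0)
  -> stationarity OK
Primal feasibility (all g_i <= 0): FAILS
Dual feasibility (all lambda_i >= 0): OK
Complementary slackness (lambda_i * g_i(x) = 0 for all i): OK

Verdict: the first failing condition is primal_feasibility -> primal.

primal


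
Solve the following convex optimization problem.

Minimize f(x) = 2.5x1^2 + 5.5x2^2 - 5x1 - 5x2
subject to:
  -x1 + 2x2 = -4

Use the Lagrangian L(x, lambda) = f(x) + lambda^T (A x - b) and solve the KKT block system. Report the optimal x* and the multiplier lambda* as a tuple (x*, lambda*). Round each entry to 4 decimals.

Form the Lagrangian:
  L(x, lambda) = (1/2) x^T Q x + c^T x + lambda^T (A x - b)
Stationarity (grad_x L = 0): Q x + c + A^T lambda = 0.
Primal feasibility: A x = b.

This gives the KKT block system:
  [ Q   A^T ] [ x     ]   [-c ]
  [ A    0  ] [ lambda ] = [ b ]

Solving the linear system:
  x*      = (2.3871, -0.8065)
  lambda* = (6.9355)
  f(x*)   = 9.9194

x* = (2.3871, -0.8065), lambda* = (6.9355)


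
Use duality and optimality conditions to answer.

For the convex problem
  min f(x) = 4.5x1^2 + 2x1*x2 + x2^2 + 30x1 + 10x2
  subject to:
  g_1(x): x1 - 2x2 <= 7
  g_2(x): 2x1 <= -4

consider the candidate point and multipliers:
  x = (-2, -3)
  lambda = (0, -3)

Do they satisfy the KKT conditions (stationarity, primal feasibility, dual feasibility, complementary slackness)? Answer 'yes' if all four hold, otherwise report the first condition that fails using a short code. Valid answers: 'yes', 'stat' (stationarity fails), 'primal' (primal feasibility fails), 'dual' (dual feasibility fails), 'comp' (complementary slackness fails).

Gradient of f: grad f(x) = Q x + c = (6, 0)
Constraint values g_i(x) = a_i^T x - b_i:
  g_1((-2, -3)) = -3
  g_2((-2, -3)) = 0
Stationarity residual: grad f(x) + sum_i lambda_i a_i = (0, 0)
  -> stationarity OK
Primal feasibility (all g_i <= 0): OK
Dual feasibility (all lambda_i >= 0): FAILS
Complementary slackness (lambda_i * g_i(x) = 0 for all i): OK

Verdict: the first failing condition is dual_feasibility -> dual.

dual


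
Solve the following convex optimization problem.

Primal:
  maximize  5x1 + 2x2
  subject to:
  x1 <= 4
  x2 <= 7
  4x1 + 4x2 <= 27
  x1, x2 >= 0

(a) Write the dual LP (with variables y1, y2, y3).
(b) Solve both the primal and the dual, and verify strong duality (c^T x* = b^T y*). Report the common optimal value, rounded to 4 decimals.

The standard primal-dual pair for 'max c^T x s.t. A x <= b, x >= 0' is:
  Dual:  min b^T y  s.t.  A^T y >= c,  y >= 0.

So the dual LP is:
  minimize  4y1 + 7y2 + 27y3
  subject to:
    y1 + 4y3 >= 5
    y2 + 4y3 >= 2
    y1, y2, y3 >= 0

Solving the primal: x* = (4, 2.75).
  primal value c^T x* = 25.5.
Solving the dual: y* = (3, 0, 0.5).
  dual value b^T y* = 25.5.
Strong duality: c^T x* = b^T y*. Confirmed.

25.5


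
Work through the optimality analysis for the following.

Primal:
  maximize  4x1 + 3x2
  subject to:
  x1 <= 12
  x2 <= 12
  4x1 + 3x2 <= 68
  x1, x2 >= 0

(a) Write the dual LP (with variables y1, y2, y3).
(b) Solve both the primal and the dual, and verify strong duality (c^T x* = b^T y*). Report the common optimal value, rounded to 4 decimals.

The standard primal-dual pair for 'max c^T x s.t. A x <= b, x >= 0' is:
  Dual:  min b^T y  s.t.  A^T y >= c,  y >= 0.

So the dual LP is:
  minimize  12y1 + 12y2 + 68y3
  subject to:
    y1 + 4y3 >= 4
    y2 + 3y3 >= 3
    y1, y2, y3 >= 0

Solving the primal: x* = (8, 12).
  primal value c^T x* = 68.
Solving the dual: y* = (0, 0, 1).
  dual value b^T y* = 68.
Strong duality: c^T x* = b^T y*. Confirmed.

68


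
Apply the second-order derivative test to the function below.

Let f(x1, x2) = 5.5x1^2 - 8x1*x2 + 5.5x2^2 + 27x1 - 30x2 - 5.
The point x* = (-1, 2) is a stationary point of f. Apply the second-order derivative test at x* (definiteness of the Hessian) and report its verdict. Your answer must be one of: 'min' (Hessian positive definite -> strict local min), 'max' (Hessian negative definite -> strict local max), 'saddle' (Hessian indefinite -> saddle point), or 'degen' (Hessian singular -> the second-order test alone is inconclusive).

Compute the Hessian H = grad^2 f:
  H = [[11, -8], [-8, 11]]
Verify stationarity: grad f(x*) = H x* + g = (0, 0).
Eigenvalues of H: 3, 19.
Both eigenvalues > 0, so H is positive definite -> x* is a strict local min.

min


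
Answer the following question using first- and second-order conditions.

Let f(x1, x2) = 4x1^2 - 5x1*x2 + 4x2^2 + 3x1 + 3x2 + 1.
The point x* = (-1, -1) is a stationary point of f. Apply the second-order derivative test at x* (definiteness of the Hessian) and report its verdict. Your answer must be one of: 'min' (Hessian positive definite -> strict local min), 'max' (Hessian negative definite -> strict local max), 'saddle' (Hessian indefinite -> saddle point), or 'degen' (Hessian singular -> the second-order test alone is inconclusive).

Compute the Hessian H = grad^2 f:
  H = [[8, -5], [-5, 8]]
Verify stationarity: grad f(x*) = H x* + g = (0, 0).
Eigenvalues of H: 3, 13.
Both eigenvalues > 0, so H is positive definite -> x* is a strict local min.

min


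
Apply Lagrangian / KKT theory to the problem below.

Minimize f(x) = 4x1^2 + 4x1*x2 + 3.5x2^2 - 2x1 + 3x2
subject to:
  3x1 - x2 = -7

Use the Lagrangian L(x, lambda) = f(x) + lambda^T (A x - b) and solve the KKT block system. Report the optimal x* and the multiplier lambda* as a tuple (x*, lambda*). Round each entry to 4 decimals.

Form the Lagrangian:
  L(x, lambda) = (1/2) x^T Q x + c^T x + lambda^T (A x - b)
Stationarity (grad_x L = 0): Q x + c + A^T lambda = 0.
Primal feasibility: A x = b.

This gives the KKT block system:
  [ Q   A^T ] [ x     ]   [-c ]
  [ A    0  ] [ lambda ] = [ b ]

Solving the linear system:
  x*      = (-1.9158, 1.2526)
  lambda* = (4.1053)
  f(x*)   = 18.1632

x* = (-1.9158, 1.2526), lambda* = (4.1053)


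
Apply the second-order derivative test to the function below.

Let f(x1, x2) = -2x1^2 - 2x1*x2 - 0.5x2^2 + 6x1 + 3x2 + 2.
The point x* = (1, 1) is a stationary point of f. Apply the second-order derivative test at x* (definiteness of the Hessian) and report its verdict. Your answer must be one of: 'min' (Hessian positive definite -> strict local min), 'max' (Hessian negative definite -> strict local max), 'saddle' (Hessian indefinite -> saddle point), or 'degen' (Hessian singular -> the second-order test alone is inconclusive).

Compute the Hessian H = grad^2 f:
  H = [[-4, -2], [-2, -1]]
Verify stationarity: grad f(x*) = H x* + g = (0, 0).
Eigenvalues of H: -5, 0.
H has a zero eigenvalue (singular; negative semidefinite but not definite), so H is neither positive definite, negative definite, nor indefinite. The second-order test alone is inconclusive -> degen.
(Indeed, f is constant along the null direction of H through x*, so x* is not a strict local extremum.)

degen


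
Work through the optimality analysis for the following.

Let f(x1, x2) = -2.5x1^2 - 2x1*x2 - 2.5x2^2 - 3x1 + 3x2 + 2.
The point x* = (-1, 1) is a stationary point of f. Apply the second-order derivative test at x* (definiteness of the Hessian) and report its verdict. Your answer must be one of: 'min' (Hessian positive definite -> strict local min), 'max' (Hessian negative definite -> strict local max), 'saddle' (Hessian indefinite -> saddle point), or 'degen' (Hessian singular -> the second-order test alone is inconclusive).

Compute the Hessian H = grad^2 f:
  H = [[-5, -2], [-2, -5]]
Verify stationarity: grad f(x*) = H x* + g = (0, 0).
Eigenvalues of H: -7, -3.
Both eigenvalues < 0, so H is negative definite -> x* is a strict local max.

max


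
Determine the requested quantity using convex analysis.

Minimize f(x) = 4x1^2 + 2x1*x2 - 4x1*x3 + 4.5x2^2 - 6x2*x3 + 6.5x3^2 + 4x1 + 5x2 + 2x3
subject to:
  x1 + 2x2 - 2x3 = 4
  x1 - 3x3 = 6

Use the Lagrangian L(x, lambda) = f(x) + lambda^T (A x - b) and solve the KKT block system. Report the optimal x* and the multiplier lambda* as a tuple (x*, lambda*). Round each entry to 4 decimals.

Form the Lagrangian:
  L(x, lambda) = (1/2) x^T Q x + c^T x + lambda^T (A x - b)
Stationarity (grad_x L = 0): Q x + c + A^T lambda = 0.
Primal feasibility: A x = b.

This gives the KKT block system:
  [ Q   A^T ] [ x     ]   [-c ]
  [ A    0  ] [ lambda ] = [ b ]

Solving the linear system:
  x*      = (-0.166, 0.0277, -2.0553)
  lambda* = (-8.6245, -2.3241)
  f(x*)   = 21.9032

x* = (-0.166, 0.0277, -2.0553), lambda* = (-8.6245, -2.3241)


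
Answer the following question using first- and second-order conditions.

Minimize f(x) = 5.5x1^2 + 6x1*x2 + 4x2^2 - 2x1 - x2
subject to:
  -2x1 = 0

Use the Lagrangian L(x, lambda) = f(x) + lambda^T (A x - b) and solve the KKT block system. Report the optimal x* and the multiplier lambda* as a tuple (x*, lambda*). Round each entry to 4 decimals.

Form the Lagrangian:
  L(x, lambda) = (1/2) x^T Q x + c^T x + lambda^T (A x - b)
Stationarity (grad_x L = 0): Q x + c + A^T lambda = 0.
Primal feasibility: A x = b.

This gives the KKT block system:
  [ Q   A^T ] [ x     ]   [-c ]
  [ A    0  ] [ lambda ] = [ b ]

Solving the linear system:
  x*      = (0, 0.125)
  lambda* = (-0.625)
  f(x*)   = -0.0625

x* = (0, 0.125), lambda* = (-0.625)


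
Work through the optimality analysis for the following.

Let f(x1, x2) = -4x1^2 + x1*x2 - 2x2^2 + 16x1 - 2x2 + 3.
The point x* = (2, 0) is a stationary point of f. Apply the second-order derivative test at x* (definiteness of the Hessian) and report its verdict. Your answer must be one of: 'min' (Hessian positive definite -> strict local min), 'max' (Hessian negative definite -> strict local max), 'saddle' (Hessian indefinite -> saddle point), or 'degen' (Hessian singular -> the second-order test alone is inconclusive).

Compute the Hessian H = grad^2 f:
  H = [[-8, 1], [1, -4]]
Verify stationarity: grad f(x*) = H x* + g = (0, 0).
Eigenvalues of H: -8.2361, -3.7639.
Both eigenvalues < 0, so H is negative definite -> x* is a strict local max.

max


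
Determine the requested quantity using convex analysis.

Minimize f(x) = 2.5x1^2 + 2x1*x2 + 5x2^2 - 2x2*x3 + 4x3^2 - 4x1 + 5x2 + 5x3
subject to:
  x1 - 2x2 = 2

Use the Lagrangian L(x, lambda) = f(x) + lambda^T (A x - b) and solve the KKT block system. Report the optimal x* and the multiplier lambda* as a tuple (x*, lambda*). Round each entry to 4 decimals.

Form the Lagrangian:
  L(x, lambda) = (1/2) x^T Q x + c^T x + lambda^T (A x - b)
Stationarity (grad_x L = 0): Q x + c + A^T lambda = 0.
Primal feasibility: A x = b.

This gives the KKT block system:
  [ Q   A^T ] [ x     ]   [-c ]
  [ A    0  ] [ lambda ] = [ b ]

Solving the linear system:
  x*      = (0.8133, -0.5933, -0.7733)
  lambda* = (1.12)
  f(x*)   = -6.1633

x* = (0.8133, -0.5933, -0.7733), lambda* = (1.12)


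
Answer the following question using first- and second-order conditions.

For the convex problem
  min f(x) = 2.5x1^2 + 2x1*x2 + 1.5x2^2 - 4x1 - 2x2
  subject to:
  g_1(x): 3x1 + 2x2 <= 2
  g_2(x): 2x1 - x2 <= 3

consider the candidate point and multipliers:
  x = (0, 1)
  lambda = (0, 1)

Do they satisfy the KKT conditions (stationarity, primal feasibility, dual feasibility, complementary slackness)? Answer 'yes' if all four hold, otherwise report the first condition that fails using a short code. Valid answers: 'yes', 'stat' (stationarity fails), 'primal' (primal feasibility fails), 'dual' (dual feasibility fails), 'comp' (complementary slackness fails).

Gradient of f: grad f(x) = Q x + c = (-2, 1)
Constraint values g_i(x) = a_i^T x - b_i:
  g_1((0, 1)) = 0
  g_2((0, 1)) = -4
Stationarity residual: grad f(x) + sum_i lambda_i a_i = (0, 0)
  -> stationarity OK
Primal feasibility (all g_i <= 0): OK
Dual feasibility (all lambda_i >= 0): OK
Complementary slackness (lambda_i * g_i(x) = 0 for all i): FAILS

Verdict: the first failing condition is complementary_slackness -> comp.

comp


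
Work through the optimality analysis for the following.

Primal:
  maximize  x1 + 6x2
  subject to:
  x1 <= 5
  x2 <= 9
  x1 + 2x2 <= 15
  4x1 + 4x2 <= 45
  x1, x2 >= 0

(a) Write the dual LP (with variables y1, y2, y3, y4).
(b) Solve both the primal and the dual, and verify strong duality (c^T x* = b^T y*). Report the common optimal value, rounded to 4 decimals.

The standard primal-dual pair for 'max c^T x s.t. A x <= b, x >= 0' is:
  Dual:  min b^T y  s.t.  A^T y >= c,  y >= 0.

So the dual LP is:
  minimize  5y1 + 9y2 + 15y3 + 45y4
  subject to:
    y1 + y3 + 4y4 >= 1
    y2 + 2y3 + 4y4 >= 6
    y1, y2, y3, y4 >= 0

Solving the primal: x* = (0, 7.5).
  primal value c^T x* = 45.
Solving the dual: y* = (0, 0, 3, 0).
  dual value b^T y* = 45.
Strong duality: c^T x* = b^T y*. Confirmed.

45


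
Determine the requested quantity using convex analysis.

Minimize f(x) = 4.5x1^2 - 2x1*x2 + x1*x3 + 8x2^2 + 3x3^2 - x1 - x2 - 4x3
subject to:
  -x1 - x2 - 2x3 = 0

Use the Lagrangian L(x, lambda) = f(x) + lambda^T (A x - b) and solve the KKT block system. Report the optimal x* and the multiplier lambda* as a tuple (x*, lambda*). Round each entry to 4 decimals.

Form the Lagrangian:
  L(x, lambda) = (1/2) x^T Q x + c^T x + lambda^T (A x - b)
Stationarity (grad_x L = 0): Q x + c + A^T lambda = 0.
Primal feasibility: A x = b.

This gives the KKT block system:
  [ Q   A^T ] [ x     ]   [-c ]
  [ A    0  ] [ lambda ] = [ b ]

Solving the linear system:
  x*      = (-0.112, -0.0635, 0.0877)
  lambda* = (-1.7927)
  f(x*)   = -0.0877

x* = (-0.112, -0.0635, 0.0877), lambda* = (-1.7927)


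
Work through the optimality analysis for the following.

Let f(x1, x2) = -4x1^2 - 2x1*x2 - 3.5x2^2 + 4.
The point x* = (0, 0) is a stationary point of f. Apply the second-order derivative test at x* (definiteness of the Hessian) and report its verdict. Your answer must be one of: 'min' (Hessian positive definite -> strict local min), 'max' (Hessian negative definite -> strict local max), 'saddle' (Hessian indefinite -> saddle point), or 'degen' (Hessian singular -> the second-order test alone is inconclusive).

Compute the Hessian H = grad^2 f:
  H = [[-8, -2], [-2, -7]]
Verify stationarity: grad f(x*) = H x* + g = (0, 0).
Eigenvalues of H: -9.5616, -5.4384.
Both eigenvalues < 0, so H is negative definite -> x* is a strict local max.

max


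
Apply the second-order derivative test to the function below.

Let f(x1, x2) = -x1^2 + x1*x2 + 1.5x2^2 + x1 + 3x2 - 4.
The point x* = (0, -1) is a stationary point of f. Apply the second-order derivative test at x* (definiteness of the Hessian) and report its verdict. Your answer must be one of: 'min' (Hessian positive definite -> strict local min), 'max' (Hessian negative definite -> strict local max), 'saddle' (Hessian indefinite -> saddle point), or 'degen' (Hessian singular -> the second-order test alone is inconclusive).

Compute the Hessian H = grad^2 f:
  H = [[-2, 1], [1, 3]]
Verify stationarity: grad f(x*) = H x* + g = (0, 0).
Eigenvalues of H: -2.1926, 3.1926.
Eigenvalues have mixed signs, so H is indefinite -> x* is a saddle point.

saddle


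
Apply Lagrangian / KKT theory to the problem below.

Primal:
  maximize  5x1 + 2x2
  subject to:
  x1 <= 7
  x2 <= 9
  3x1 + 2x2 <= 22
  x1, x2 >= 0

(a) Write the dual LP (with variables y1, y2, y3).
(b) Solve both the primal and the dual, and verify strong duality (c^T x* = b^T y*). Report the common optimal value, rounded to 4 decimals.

The standard primal-dual pair for 'max c^T x s.t. A x <= b, x >= 0' is:
  Dual:  min b^T y  s.t.  A^T y >= c,  y >= 0.

So the dual LP is:
  minimize  7y1 + 9y2 + 22y3
  subject to:
    y1 + 3y3 >= 5
    y2 + 2y3 >= 2
    y1, y2, y3 >= 0

Solving the primal: x* = (7, 0.5).
  primal value c^T x* = 36.
Solving the dual: y* = (2, 0, 1).
  dual value b^T y* = 36.
Strong duality: c^T x* = b^T y*. Confirmed.

36


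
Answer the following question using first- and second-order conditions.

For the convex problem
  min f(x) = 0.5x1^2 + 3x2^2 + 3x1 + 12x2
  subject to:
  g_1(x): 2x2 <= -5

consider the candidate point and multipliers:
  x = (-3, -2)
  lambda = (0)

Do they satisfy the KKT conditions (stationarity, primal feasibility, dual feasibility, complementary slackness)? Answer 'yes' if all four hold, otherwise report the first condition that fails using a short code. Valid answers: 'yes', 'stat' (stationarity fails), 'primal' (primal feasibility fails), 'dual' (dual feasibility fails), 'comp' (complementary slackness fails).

Gradient of f: grad f(x) = Q x + c = (0, 0)
Constraint values g_i(x) = a_i^T x - b_i:
  g_1((-3, -2)) = 1
Stationarity residual: grad f(x) + sum_i lambda_i a_i = (0, 0)
  -> stationarity OK
Primal feasibility (all g_i <= 0): FAILS
Dual feasibility (all lambda_i >= 0): OK
Complementary slackness (lambda_i * g_i(x) = 0 for all i): OK

Verdict: the first failing condition is primal_feasibility -> primal.

primal


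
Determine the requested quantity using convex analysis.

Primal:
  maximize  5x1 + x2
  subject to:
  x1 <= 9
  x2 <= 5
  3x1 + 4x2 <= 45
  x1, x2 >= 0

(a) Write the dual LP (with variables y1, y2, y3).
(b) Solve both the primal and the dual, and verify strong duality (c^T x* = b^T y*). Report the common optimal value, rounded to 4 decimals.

The standard primal-dual pair for 'max c^T x s.t. A x <= b, x >= 0' is:
  Dual:  min b^T y  s.t.  A^T y >= c,  y >= 0.

So the dual LP is:
  minimize  9y1 + 5y2 + 45y3
  subject to:
    y1 + 3y3 >= 5
    y2 + 4y3 >= 1
    y1, y2, y3 >= 0

Solving the primal: x* = (9, 4.5).
  primal value c^T x* = 49.5.
Solving the dual: y* = (4.25, 0, 0.25).
  dual value b^T y* = 49.5.
Strong duality: c^T x* = b^T y*. Confirmed.

49.5


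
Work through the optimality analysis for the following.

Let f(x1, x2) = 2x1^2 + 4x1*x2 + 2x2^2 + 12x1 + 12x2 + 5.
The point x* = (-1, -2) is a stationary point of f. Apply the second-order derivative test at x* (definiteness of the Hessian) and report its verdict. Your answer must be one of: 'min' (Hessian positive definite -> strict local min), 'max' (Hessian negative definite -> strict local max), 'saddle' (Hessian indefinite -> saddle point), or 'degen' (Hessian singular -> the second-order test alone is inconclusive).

Compute the Hessian H = grad^2 f:
  H = [[4, 4], [4, 4]]
Verify stationarity: grad f(x*) = H x* + g = (0, 0).
Eigenvalues of H: 0, 8.
H has a zero eigenvalue (singular; positive semidefinite but not definite), so H is neither positive definite, negative definite, nor indefinite. The second-order test alone is inconclusive -> degen.
(Indeed, f is constant along the null direction of H through x*, so x* is not a strict local extremum.)

degen


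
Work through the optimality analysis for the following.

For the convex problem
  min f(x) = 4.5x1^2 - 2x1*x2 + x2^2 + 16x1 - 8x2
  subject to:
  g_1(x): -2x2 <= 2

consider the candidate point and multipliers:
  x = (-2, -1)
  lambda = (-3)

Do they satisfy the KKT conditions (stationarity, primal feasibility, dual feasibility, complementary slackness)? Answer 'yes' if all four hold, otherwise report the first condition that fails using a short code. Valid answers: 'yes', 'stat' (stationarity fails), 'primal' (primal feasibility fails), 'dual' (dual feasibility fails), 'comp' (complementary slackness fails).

Gradient of f: grad f(x) = Q x + c = (0, -6)
Constraint values g_i(x) = a_i^T x - b_i:
  g_1((-2, -1)) = 0
Stationarity residual: grad f(x) + sum_i lambda_i a_i = (0, 0)
  -> stationarity OK
Primal feasibility (all g_i <= 0): OK
Dual feasibility (all lambda_i >= 0): FAILS
Complementary slackness (lambda_i * g_i(x) = 0 for all i): OK

Verdict: the first failing condition is dual_feasibility -> dual.

dual


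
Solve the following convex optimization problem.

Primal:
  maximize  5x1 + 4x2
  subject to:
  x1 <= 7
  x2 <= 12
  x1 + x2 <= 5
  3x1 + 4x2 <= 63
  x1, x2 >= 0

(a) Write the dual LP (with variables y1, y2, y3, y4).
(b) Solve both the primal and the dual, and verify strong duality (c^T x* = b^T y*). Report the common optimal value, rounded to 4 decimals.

The standard primal-dual pair for 'max c^T x s.t. A x <= b, x >= 0' is:
  Dual:  min b^T y  s.t.  A^T y >= c,  y >= 0.

So the dual LP is:
  minimize  7y1 + 12y2 + 5y3 + 63y4
  subject to:
    y1 + y3 + 3y4 >= 5
    y2 + y3 + 4y4 >= 4
    y1, y2, y3, y4 >= 0

Solving the primal: x* = (5, 0).
  primal value c^T x* = 25.
Solving the dual: y* = (0, 0, 5, 0).
  dual value b^T y* = 25.
Strong duality: c^T x* = b^T y*. Confirmed.

25


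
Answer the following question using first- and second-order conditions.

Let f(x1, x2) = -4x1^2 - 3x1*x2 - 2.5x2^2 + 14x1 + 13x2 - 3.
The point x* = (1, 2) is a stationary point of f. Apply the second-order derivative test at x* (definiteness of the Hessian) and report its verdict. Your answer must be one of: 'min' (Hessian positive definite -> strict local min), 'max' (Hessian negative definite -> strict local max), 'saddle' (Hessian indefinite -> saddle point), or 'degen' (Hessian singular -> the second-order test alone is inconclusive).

Compute the Hessian H = grad^2 f:
  H = [[-8, -3], [-3, -5]]
Verify stationarity: grad f(x*) = H x* + g = (0, 0).
Eigenvalues of H: -9.8541, -3.1459.
Both eigenvalues < 0, so H is negative definite -> x* is a strict local max.

max


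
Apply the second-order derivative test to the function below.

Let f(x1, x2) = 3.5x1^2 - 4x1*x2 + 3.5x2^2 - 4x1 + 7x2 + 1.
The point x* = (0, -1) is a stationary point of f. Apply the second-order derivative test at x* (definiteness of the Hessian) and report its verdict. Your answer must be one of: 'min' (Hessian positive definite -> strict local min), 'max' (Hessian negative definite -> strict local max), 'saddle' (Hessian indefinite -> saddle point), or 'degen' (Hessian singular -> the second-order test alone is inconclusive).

Compute the Hessian H = grad^2 f:
  H = [[7, -4], [-4, 7]]
Verify stationarity: grad f(x*) = H x* + g = (0, 0).
Eigenvalues of H: 3, 11.
Both eigenvalues > 0, so H is positive definite -> x* is a strict local min.

min


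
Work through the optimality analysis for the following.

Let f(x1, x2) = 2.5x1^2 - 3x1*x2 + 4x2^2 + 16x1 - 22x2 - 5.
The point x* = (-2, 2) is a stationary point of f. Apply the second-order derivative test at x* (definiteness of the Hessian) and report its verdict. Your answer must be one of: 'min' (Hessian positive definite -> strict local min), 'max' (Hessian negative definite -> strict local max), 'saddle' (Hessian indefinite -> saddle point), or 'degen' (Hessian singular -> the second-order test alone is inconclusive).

Compute the Hessian H = grad^2 f:
  H = [[5, -3], [-3, 8]]
Verify stationarity: grad f(x*) = H x* + g = (0, 0).
Eigenvalues of H: 3.1459, 9.8541.
Both eigenvalues > 0, so H is positive definite -> x* is a strict local min.

min


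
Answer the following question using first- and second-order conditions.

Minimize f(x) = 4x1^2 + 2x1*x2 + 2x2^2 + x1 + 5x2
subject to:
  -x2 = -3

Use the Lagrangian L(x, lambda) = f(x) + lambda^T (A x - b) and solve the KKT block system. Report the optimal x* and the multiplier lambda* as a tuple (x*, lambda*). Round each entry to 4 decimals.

Form the Lagrangian:
  L(x, lambda) = (1/2) x^T Q x + c^T x + lambda^T (A x - b)
Stationarity (grad_x L = 0): Q x + c + A^T lambda = 0.
Primal feasibility: A x = b.

This gives the KKT block system:
  [ Q   A^T ] [ x     ]   [-c ]
  [ A    0  ] [ lambda ] = [ b ]

Solving the linear system:
  x*      = (-0.875, 3)
  lambda* = (15.25)
  f(x*)   = 29.9375

x* = (-0.875, 3), lambda* = (15.25)


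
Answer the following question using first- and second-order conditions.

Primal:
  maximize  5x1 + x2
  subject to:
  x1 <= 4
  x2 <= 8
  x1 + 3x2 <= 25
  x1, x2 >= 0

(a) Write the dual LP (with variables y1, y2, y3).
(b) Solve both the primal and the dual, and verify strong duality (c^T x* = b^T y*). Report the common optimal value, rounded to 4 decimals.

The standard primal-dual pair for 'max c^T x s.t. A x <= b, x >= 0' is:
  Dual:  min b^T y  s.t.  A^T y >= c,  y >= 0.

So the dual LP is:
  minimize  4y1 + 8y2 + 25y3
  subject to:
    y1 + y3 >= 5
    y2 + 3y3 >= 1
    y1, y2, y3 >= 0

Solving the primal: x* = (4, 7).
  primal value c^T x* = 27.
Solving the dual: y* = (4.6667, 0, 0.3333).
  dual value b^T y* = 27.
Strong duality: c^T x* = b^T y*. Confirmed.

27


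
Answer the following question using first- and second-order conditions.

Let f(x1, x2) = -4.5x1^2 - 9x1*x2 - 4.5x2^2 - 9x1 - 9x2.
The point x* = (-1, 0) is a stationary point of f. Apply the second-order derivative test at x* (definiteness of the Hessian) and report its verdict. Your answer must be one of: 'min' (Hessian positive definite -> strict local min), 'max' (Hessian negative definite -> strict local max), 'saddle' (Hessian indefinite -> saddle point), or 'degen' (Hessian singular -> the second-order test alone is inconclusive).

Compute the Hessian H = grad^2 f:
  H = [[-9, -9], [-9, -9]]
Verify stationarity: grad f(x*) = H x* + g = (0, 0).
Eigenvalues of H: -18, 0.
H has a zero eigenvalue (singular; negative semidefinite but not definite), so H is neither positive definite, negative definite, nor indefinite. The second-order test alone is inconclusive -> degen.
(Indeed, f is constant along the null direction of H through x*, so x* is not a strict local extremum.)

degen


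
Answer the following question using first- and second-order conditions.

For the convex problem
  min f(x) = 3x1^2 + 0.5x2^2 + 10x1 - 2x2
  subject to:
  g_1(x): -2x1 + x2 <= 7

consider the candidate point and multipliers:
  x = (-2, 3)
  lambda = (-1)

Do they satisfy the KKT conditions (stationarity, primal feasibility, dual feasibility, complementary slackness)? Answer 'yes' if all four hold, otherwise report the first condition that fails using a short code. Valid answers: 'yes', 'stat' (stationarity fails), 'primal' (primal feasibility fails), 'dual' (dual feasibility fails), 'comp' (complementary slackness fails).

Gradient of f: grad f(x) = Q x + c = (-2, 1)
Constraint values g_i(x) = a_i^T x - b_i:
  g_1((-2, 3)) = 0
Stationarity residual: grad f(x) + sum_i lambda_i a_i = (0, 0)
  -> stationarity OK
Primal feasibility (all g_i <= 0): OK
Dual feasibility (all lambda_i >= 0): FAILS
Complementary slackness (lambda_i * g_i(x) = 0 for all i): OK

Verdict: the first failing condition is dual_feasibility -> dual.

dual
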